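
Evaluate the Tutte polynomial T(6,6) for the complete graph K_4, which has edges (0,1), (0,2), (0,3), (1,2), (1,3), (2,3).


T(K_4; x,y) = x^3 + 3x^2 + 4xy + 2x + y^3 + 3y^2 + 2y.
Substituting x=6, y=6:
= 216 + 108 + 144 + 12 + 216 + 108 + 12
= 816.

816


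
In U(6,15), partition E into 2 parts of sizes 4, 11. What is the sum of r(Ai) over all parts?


r(Ai) = min(|Ai|, 6) for each part.
Sum = min(4,6) + min(11,6)
    = 4 + 6
    = 10.

10


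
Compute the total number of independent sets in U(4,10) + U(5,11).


For a direct sum, |I(M1+M2)| = |I(M1)| * |I(M2)|.
|I(U(4,10))| = sum C(10,k) for k=0..4 = 386.
|I(U(5,11))| = sum C(11,k) for k=0..5 = 1024.
Total = 386 * 1024 = 395264.

395264


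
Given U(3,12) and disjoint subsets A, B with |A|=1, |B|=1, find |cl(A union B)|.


|A union B| = 1 + 1 = 2 (disjoint).
In U(3,12), cl(S) = S if |S| < 3, else cl(S) = E.
Since 2 < 3, cl(A union B) = A union B.
|cl(A union B)| = 2.

2


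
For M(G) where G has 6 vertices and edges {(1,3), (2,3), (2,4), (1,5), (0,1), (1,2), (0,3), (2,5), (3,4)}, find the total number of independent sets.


An independent set in a graphic matroid is an acyclic edge subset.
G has 6 vertices and 9 edges.
Enumerate all 2^9 = 512 subsets, checking for acyclicity.
Total independent sets = 279.

279


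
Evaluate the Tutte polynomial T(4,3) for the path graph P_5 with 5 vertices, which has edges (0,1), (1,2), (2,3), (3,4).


A path on 5 vertices is a tree with 4 edges.
T(x,y) = x^(4) for any tree.
T(4,3) = 4^4 = 256.

256


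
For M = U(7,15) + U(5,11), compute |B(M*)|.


(M1+M2)* = M1* + M2*.
M1* = U(8,15), bases: C(15,8) = 6435.
M2* = U(6,11), bases: C(11,6) = 462.
|B(M*)| = 6435 * 462 = 2972970.

2972970


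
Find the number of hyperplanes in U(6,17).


Hyperplanes of U(6,17) are flats of rank 5.
In a uniform matroid, these are exactly the (5)-element subsets.
Count = (17 choose 5) = 6188.

6188


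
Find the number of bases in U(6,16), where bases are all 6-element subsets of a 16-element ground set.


Bases of U(6,16) are all 6-element subsets of the 16-element ground set.
Number of bases = C(16,6).
C(16,6) = 16! / (6! * 10!) = 8008.

8008


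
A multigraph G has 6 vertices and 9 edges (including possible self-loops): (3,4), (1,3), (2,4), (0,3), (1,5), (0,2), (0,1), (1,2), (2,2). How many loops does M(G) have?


In a graphic matroid, a loop is a self-loop edge (u,u) with rank 0.
Examining all 9 edges for self-loops...
Self-loops found: (2,2)
Number of loops = 1.

1


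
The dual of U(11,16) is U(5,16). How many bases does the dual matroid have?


The dual of U(r,n) is U(n-r, n) = U(5,16).
Bases of U(5,16) are all (5)-element subsets.
|B(M*)| = C(16,5) = 16! / (5! * 11!) = 4368.

4368


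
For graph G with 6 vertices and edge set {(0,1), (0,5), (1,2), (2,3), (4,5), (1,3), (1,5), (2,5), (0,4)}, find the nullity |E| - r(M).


Cycle rank (nullity) = |E| - r(M) = |E| - (|V| - c).
|E| = 9, |V| = 6, c = 1.
Nullity = 9 - (6 - 1) = 9 - 5 = 4.

4


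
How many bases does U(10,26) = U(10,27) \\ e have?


Deleting e from U(10,27) gives U(10,26) since n > r.
Bases of U(10,26) = (26 choose 10) = 5311735.

5311735


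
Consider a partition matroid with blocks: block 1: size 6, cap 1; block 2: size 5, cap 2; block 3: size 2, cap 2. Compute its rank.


Rank of a partition matroid = sum of min(|Si|, ci) for each block.
= min(6,1) + min(5,2) + min(2,2)
= 1 + 2 + 2
= 5.

5


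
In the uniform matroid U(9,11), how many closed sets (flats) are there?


Flats of U(9,11): every subset of size < 9 is a flat, plus E itself.
Count = (11 choose 0) + (11 choose 1) + (11 choose 2) + (11 choose 3) + (11 choose 4) + (11 choose 5) + (11 choose 6) + (11 choose 7) + (11 choose 8) + 1
     = 1 + 11 + 55 + 165 + 330 + 462 + 462 + 330 + 165 + 1
     = 1982.

1982


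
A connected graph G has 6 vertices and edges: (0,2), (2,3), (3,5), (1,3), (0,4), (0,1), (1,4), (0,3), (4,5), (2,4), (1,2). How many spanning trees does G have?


By Kirchhoff's matrix tree theorem, the number of spanning trees equals
the determinant of any cofactor of the Laplacian matrix L.
G has 6 vertices and 11 edges.
Computing the (5 x 5) cofactor determinant gives 200.

200


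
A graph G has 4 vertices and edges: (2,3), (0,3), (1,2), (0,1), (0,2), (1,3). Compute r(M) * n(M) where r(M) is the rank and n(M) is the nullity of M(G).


r(M) = |V| - c = 4 - 1 = 3.
nullity = |E| - r(M) = 6 - 3 = 3.
Product = 3 * 3 = 9.

9


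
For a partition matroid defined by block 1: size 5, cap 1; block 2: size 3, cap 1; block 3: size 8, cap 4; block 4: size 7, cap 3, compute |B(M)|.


A basis picks exactly ci elements from block i.
Number of bases = product of C(|Si|, ci).
= C(5,1) * C(3,1) * C(8,4) * C(7,3)
= 5 * 3 * 70 * 35
= 36750.

36750


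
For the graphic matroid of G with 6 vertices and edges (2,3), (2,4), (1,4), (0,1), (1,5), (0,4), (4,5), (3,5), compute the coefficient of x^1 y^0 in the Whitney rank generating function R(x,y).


R(x,y) = sum over A in 2^E of x^(r(E)-r(A)) * y^(|A|-r(A)).
G has 6 vertices, 8 edges. r(E) = 5.
Enumerate all 2^8 = 256 subsets.
Count subsets with r(E)-r(A)=1 and |A|-r(A)=0: 58.

58


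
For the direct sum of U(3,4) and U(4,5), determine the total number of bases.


Bases of a direct sum M1 + M2: |B| = |B(M1)| * |B(M2)|.
|B(U(3,4))| = C(4,3) = 4.
|B(U(4,5))| = C(5,4) = 5.
Total bases = 4 * 5 = 20.

20


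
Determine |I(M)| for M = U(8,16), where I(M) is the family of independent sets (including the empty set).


Independent sets of U(8,16) are all subsets of size <= 8.
Count = (16 choose 0) + (16 choose 1) + (16 choose 2) + (16 choose 3) + (16 choose 4) + (16 choose 5) + (16 choose 6) + (16 choose 7) + (16 choose 8)
     = 1 + 16 + 120 + 560 + 1820 + 4368 + 8008 + 11440 + 12870
     = 39203.

39203


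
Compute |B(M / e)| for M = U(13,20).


Contracting e from U(13,20) gives U(12,19).
Bases of U(12,19) = C(19,12) = 19! / (12! * 7!) = 50388.

50388


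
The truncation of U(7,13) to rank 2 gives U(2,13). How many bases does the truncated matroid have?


Truncating U(7,13) to rank 2 gives U(2,13).
Bases of U(2,13) are all 2-element subsets of 13 elements.
Number of bases = (13 choose 2) = 78.

78


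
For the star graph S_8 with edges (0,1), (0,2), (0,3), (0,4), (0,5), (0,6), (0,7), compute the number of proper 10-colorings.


P(tree, k) = k * (k-1)^(7) for any tree on 8 vertices.
P(10) = 10 * 9^7 = 10 * 4782969 = 47829690.

47829690


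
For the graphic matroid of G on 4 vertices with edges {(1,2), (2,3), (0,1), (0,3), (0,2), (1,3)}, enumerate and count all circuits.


A circuit in a graphic matroid = edge set of a simple cycle.
G has 4 vertices and 6 edges.
Enumerating all minimal edge subsets forming cycles...
Total circuits found: 7.

7


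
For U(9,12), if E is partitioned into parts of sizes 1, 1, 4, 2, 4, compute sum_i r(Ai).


r(Ai) = min(|Ai|, 9) for each part.
Sum = min(1,9) + min(1,9) + min(4,9) + min(2,9) + min(4,9)
    = 1 + 1 + 4 + 2 + 4
    = 12.

12


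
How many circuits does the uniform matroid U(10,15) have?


In U(10,15), circuits are the (11)-element subsets.
Any set of 11 elements is dependent, and removing any one element gives
an independent set of size 10, so it is a minimal dependent set.
Number of circuits = (15 choose 11) = 1365.

1365


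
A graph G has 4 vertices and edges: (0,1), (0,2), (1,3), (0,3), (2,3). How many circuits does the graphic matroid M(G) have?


A circuit in a graphic matroid = edge set of a simple cycle.
G has 4 vertices and 5 edges.
Enumerating all minimal edge subsets forming cycles...
Total circuits found: 3.

3


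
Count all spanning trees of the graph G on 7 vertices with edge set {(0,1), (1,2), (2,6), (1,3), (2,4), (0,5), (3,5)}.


By Kirchhoff's matrix tree theorem, the number of spanning trees equals
the determinant of any cofactor of the Laplacian matrix L.
G has 7 vertices and 7 edges.
Computing the (6 x 6) cofactor determinant gives 4.

4


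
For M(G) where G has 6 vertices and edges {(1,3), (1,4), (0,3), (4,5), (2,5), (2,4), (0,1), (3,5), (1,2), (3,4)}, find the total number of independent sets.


An independent set in a graphic matroid is an acyclic edge subset.
G has 6 vertices and 10 edges.
Enumerate all 2^10 = 1024 subsets, checking for acyclicity.
Total independent sets = 454.

454


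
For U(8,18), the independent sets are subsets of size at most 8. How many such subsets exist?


Independent sets of U(8,18) are all subsets of size <= 8.
Count = C(18,0) + C(18,1) + C(18,2) + C(18,3) + C(18,4) + C(18,5) + C(18,6) + C(18,7) + C(18,8)
     = 1 + 18 + 153 + 816 + 3060 + 8568 + 18564 + 31824 + 43758
     = 106762.

106762


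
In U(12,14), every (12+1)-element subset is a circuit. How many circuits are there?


In U(12,14), circuits are the (13)-element subsets.
Any set of 13 elements is dependent, and removing any one element gives
an independent set of size 12, so it is a minimal dependent set.
Number of circuits = C(14,13) = 14.

14


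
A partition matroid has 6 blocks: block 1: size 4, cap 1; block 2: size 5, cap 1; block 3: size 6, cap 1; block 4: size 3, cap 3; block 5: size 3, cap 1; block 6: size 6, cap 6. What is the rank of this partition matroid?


Rank of a partition matroid = sum of min(|Si|, ci) for each block.
= min(4,1) + min(5,1) + min(6,1) + min(3,3) + min(3,1) + min(6,6)
= 1 + 1 + 1 + 3 + 1 + 6
= 13.

13


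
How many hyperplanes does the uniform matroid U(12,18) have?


Hyperplanes of U(12,18) are flats of rank 11.
In a uniform matroid, these are exactly the (11)-element subsets.
Count = C(18,11) = 31824.

31824


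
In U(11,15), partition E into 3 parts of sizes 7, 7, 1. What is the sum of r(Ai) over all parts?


r(Ai) = min(|Ai|, 11) for each part.
Sum = min(7,11) + min(7,11) + min(1,11)
    = 7 + 7 + 1
    = 15.

15


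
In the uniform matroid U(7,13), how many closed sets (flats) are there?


Flats of U(7,13): every subset of size < 7 is a flat, plus E itself.
Count = (13 choose 0) + (13 choose 1) + (13 choose 2) + (13 choose 3) + (13 choose 4) + (13 choose 5) + (13 choose 6) + 1
     = 1 + 13 + 78 + 286 + 715 + 1287 + 1716 + 1
     = 4097.

4097


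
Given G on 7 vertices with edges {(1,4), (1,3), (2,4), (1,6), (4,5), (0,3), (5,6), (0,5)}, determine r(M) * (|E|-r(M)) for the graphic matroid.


r(M) = |V| - c = 7 - 1 = 6.
nullity = |E| - r(M) = 8 - 6 = 2.
Product = 6 * 2 = 12.

12


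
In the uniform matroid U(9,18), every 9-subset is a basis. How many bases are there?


Bases of U(9,18) are all 9-element subsets of the 18-element ground set.
Number of bases = C(18,9).
C(18,9) = 48620.

48620


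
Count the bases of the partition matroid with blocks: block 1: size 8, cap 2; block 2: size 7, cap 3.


A basis picks exactly ci elements from block i.
Number of bases = product of C(|Si|, ci).
= C(8,2) * C(7,3)
= 28 * 35
= 980.

980


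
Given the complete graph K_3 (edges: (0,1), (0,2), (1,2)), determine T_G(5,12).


T(K_3; x,y) = x^2 + x + y.
T(5,12) = 25 + 5 + 12 = 42.

42


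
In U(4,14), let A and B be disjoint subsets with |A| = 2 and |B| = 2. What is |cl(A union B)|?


|A union B| = 2 + 2 = 4 (disjoint).
In U(4,14), cl(S) = S if |S| < 4, else cl(S) = E.
Since 4 >= 4, cl(A union B) = E.
|cl(A union B)| = 14.

14


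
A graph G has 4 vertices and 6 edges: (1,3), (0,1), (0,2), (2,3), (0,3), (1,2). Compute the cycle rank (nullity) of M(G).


Cycle rank (nullity) = |E| - r(M) = |E| - (|V| - c).
|E| = 6, |V| = 4, c = 1.
Nullity = 6 - (4 - 1) = 6 - 3 = 3.

3


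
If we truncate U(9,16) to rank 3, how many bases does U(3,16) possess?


Truncating U(9,16) to rank 3 gives U(3,16).
Bases of U(3,16) are all 3-element subsets of 16 elements.
Number of bases = (16 choose 3) = 560.

560


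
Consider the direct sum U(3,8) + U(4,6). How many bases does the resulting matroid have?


Bases of a direct sum M1 + M2: |B| = |B(M1)| * |B(M2)|.
|B(U(3,8))| = C(8,3) = 56.
|B(U(4,6))| = C(6,4) = 15.
Total bases = 56 * 15 = 840.

840


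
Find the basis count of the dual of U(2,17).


The dual of U(r,n) is U(n-r, n) = U(15,17).
Bases of U(15,17) are all (15)-element subsets.
|B(M*)| = C(17,15) = 17! / (15! * 2!) = 136.

136


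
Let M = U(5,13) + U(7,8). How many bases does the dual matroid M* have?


(M1+M2)* = M1* + M2*.
M1* = U(8,13), bases: C(13,8) = 1287.
M2* = U(1,8), bases: C(8,1) = 8.
|B(M*)| = 1287 * 8 = 10296.

10296


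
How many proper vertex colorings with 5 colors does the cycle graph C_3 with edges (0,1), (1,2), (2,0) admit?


P(C_3, k) = (k-1)^3 + (-1)^3*(k-1).
P(5) = (4)^3 - 4
= 64 - 4 = 60.

60


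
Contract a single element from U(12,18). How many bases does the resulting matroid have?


Contracting e from U(12,18) gives U(11,17).
Bases of U(11,17) = C(17,11) = 17! / (11! * 6!) = 12376.

12376


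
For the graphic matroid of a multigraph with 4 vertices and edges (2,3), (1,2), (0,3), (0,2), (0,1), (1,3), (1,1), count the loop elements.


In a graphic matroid, a loop is a self-loop edge (u,u) with rank 0.
Examining all 7 edges for self-loops...
Self-loops found: (1,1)
Number of loops = 1.

1


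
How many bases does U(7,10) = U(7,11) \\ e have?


Deleting e from U(7,11) gives U(7,10) since n > r.
Bases of U(7,10) = (10 choose 7) = 120.

120


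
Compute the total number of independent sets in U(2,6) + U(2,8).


For a direct sum, |I(M1+M2)| = |I(M1)| * |I(M2)|.
|I(U(2,6))| = sum C(6,k) for k=0..2 = 22.
|I(U(2,8))| = sum C(8,k) for k=0..2 = 37.
Total = 22 * 37 = 814.

814


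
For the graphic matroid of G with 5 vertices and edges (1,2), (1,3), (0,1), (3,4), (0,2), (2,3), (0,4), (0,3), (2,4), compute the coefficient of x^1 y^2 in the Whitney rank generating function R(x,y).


R(x,y) = sum over A in 2^E of x^(r(E)-r(A)) * y^(|A|-r(A)).
G has 5 vertices, 9 edges. r(E) = 4.
Enumerate all 2^9 = 512 subsets.
Count subsets with r(E)-r(A)=1 and |A|-r(A)=2: 15.

15


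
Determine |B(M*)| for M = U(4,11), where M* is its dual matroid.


The dual of U(r,n) is U(n-r, n) = U(7,11).
Bases of U(7,11) are all (7)-element subsets.
|B(M*)| = C(11,7) = 330.

330


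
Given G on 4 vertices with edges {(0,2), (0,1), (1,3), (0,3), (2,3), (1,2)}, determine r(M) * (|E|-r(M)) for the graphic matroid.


r(M) = |V| - c = 4 - 1 = 3.
nullity = |E| - r(M) = 6 - 3 = 3.
Product = 3 * 3 = 9.

9


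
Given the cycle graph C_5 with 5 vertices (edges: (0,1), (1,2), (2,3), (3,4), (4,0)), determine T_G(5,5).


T(C_5; x,y) = x + x^2 + ... + x^(4) + y.
T(5,5) = 5^1 + 5^2 + 5^3 + 5^4 + 5
= 5 + 25 + 125 + 625 + 5
= 785.

785


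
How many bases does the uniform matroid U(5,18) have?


Bases of U(5,18) are all 5-element subsets of the 18-element ground set.
Number of bases = C(18,5).
(18 choose 5) = 8568.

8568


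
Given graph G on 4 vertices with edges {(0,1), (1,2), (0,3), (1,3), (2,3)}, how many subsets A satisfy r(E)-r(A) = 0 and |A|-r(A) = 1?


R(x,y) = sum over A in 2^E of x^(r(E)-r(A)) * y^(|A|-r(A)).
G has 4 vertices, 5 edges. r(E) = 3.
Enumerate all 2^5 = 32 subsets.
Count subsets with r(E)-r(A)=0 and |A|-r(A)=1: 5.

5


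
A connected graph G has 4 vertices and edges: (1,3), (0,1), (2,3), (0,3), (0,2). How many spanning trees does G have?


By Kirchhoff's matrix tree theorem, the number of spanning trees equals
the determinant of any cofactor of the Laplacian matrix L.
G has 4 vertices and 5 edges.
Computing the (3 x 3) cofactor determinant gives 8.

8


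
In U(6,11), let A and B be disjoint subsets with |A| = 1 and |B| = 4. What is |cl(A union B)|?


|A union B| = 1 + 4 = 5 (disjoint).
In U(6,11), cl(S) = S if |S| < 6, else cl(S) = E.
Since 5 < 6, cl(A union B) = A union B.
|cl(A union B)| = 5.

5


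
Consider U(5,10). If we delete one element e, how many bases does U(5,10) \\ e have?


Deleting e from U(5,10) gives U(5,9) since n > r.
Bases of U(5,9) = C(9,5) = 9! / (5! * 4!) = 126.

126


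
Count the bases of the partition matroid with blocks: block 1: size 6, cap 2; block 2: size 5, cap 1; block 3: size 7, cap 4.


A basis picks exactly ci elements from block i.
Number of bases = product of C(|Si|, ci).
= C(6,2) * C(5,1) * C(7,4)
= 15 * 5 * 35
= 2625.

2625


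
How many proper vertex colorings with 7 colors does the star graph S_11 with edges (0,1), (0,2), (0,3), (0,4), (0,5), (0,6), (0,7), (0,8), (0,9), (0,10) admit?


P(tree, k) = k * (k-1)^(10) for any tree on 11 vertices.
P(7) = 7 * 6^10 = 7 * 60466176 = 423263232.

423263232


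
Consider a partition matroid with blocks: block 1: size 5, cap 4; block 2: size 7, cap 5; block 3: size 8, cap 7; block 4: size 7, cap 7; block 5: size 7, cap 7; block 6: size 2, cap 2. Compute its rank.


Rank of a partition matroid = sum of min(|Si|, ci) for each block.
= min(5,4) + min(7,5) + min(8,7) + min(7,7) + min(7,7) + min(2,2)
= 4 + 5 + 7 + 7 + 7 + 2
= 32.

32


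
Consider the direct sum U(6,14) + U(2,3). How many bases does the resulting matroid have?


Bases of a direct sum M1 + M2: |B| = |B(M1)| * |B(M2)|.
|B(U(6,14))| = C(14,6) = 3003.
|B(U(2,3))| = C(3,2) = 3.
Total bases = 3003 * 3 = 9009.

9009


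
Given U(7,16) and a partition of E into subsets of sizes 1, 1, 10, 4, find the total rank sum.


r(Ai) = min(|Ai|, 7) for each part.
Sum = min(1,7) + min(1,7) + min(10,7) + min(4,7)
    = 1 + 1 + 7 + 4
    = 13.

13


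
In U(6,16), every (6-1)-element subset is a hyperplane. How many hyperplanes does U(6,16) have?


Hyperplanes of U(6,16) are flats of rank 5.
In a uniform matroid, these are exactly the (5)-element subsets.
Count = (16 choose 5) = 4368.

4368


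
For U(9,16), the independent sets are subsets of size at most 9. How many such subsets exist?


Independent sets of U(9,16) are all subsets of size <= 9.
Count = (16 choose 0) + (16 choose 1) + (16 choose 2) + (16 choose 3) + (16 choose 4) + (16 choose 5) + (16 choose 6) + (16 choose 7) + (16 choose 8) + (16 choose 9)
     = 1 + 16 + 120 + 560 + 1820 + 4368 + 8008 + 11440 + 12870 + 11440
     = 50643.

50643


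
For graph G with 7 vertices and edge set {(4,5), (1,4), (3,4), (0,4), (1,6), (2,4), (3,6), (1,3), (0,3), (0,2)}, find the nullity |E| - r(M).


Cycle rank (nullity) = |E| - r(M) = |E| - (|V| - c).
|E| = 10, |V| = 7, c = 1.
Nullity = 10 - (7 - 1) = 10 - 6 = 4.

4


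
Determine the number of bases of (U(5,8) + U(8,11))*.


(M1+M2)* = M1* + M2*.
M1* = U(3,8), bases: C(8,3) = 56.
M2* = U(3,11), bases: C(11,3) = 165.
|B(M*)| = 56 * 165 = 9240.

9240


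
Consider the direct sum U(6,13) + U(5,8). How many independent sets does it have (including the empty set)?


For a direct sum, |I(M1+M2)| = |I(M1)| * |I(M2)|.
|I(U(6,13))| = sum C(13,k) for k=0..6 = 4096.
|I(U(5,8))| = sum C(8,k) for k=0..5 = 219.
Total = 4096 * 219 = 897024.

897024


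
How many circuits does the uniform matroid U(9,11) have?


In U(9,11), circuits are the (10)-element subsets.
Any set of 10 elements is dependent, and removing any one element gives
an independent set of size 9, so it is a minimal dependent set.
Number of circuits = C(11,10) = 11! / (10! * 1!) = 11.

11


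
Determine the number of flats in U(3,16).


Flats of U(3,16): every subset of size < 3 is a flat, plus E itself.
Count = (16 choose 0) + (16 choose 1) + (16 choose 2) + 1
     = 1 + 16 + 120 + 1
     = 138.

138


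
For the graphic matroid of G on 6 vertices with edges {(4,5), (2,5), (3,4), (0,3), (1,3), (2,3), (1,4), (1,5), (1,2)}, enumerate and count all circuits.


A circuit in a graphic matroid = edge set of a simple cycle.
G has 6 vertices and 9 edges.
Enumerating all minimal edge subsets forming cycles...
Total circuits found: 13.

13


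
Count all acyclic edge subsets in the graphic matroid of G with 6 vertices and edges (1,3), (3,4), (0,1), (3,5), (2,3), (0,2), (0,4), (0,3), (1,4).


An independent set in a graphic matroid is an acyclic edge subset.
G has 6 vertices and 9 edges.
Enumerate all 2^9 = 512 subsets, checking for acyclicity.
Total independent sets = 256.

256


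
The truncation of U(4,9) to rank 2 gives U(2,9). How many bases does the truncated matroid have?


Truncating U(4,9) to rank 2 gives U(2,9).
Bases of U(2,9) are all 2-element subsets of 9 elements.
Number of bases = C(9,2) = 9! / (2! * 7!) = 36.

36


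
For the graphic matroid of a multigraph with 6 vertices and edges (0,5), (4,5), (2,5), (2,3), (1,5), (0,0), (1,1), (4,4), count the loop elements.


In a graphic matroid, a loop is a self-loop edge (u,u) with rank 0.
Examining all 8 edges for self-loops...
Self-loops found: (0,0), (1,1), (4,4)
Number of loops = 3.

3


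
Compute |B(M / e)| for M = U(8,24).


Contracting e from U(8,24) gives U(7,23).
Bases of U(7,23) = (23 choose 7) = 245157.

245157


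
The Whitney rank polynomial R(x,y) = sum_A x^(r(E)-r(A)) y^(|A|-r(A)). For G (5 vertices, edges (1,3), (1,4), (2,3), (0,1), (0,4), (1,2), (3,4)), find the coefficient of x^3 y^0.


R(x,y) = sum over A in 2^E of x^(r(E)-r(A)) * y^(|A|-r(A)).
G has 5 vertices, 7 edges. r(E) = 4.
Enumerate all 2^7 = 128 subsets.
Count subsets with r(E)-r(A)=3 and |A|-r(A)=0: 7.

7


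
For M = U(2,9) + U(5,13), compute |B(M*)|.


(M1+M2)* = M1* + M2*.
M1* = U(7,9), bases: C(9,7) = 36.
M2* = U(8,13), bases: C(13,8) = 1287.
|B(M*)| = 36 * 1287 = 46332.

46332


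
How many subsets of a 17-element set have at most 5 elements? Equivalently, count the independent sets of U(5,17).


Independent sets of U(5,17) are all subsets of size <= 5.
Count = C(17,0) + C(17,1) + C(17,2) + C(17,3) + C(17,4) + C(17,5)
     = 1 + 17 + 136 + 680 + 2380 + 6188
     = 9402.

9402


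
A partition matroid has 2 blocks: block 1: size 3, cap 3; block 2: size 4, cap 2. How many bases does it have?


A basis picks exactly ci elements from block i.
Number of bases = product of C(|Si|, ci).
= C(3,3) * C(4,2)
= 1 * 6
= 6.

6


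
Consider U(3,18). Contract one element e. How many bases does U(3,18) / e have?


Contracting e from U(3,18) gives U(2,17).
Bases of U(2,17) = C(17,2) = (17 * 16) / (1 * 2) = 136.

136


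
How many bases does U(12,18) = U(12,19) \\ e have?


Deleting e from U(12,19) gives U(12,18) since n > r.
Bases of U(12,18) = (18 choose 12) = 18564.

18564


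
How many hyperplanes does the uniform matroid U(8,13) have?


Hyperplanes of U(8,13) are flats of rank 7.
In a uniform matroid, these are exactly the (7)-element subsets.
Count = C(13,7) = 1716.

1716


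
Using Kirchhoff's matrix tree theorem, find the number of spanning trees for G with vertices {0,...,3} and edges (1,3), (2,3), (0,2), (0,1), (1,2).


By Kirchhoff's matrix tree theorem, the number of spanning trees equals
the determinant of any cofactor of the Laplacian matrix L.
G has 4 vertices and 5 edges.
Computing the (3 x 3) cofactor determinant gives 8.

8


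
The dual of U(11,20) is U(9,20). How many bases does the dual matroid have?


The dual of U(r,n) is U(n-r, n) = U(9,20).
Bases of U(9,20) are all (9)-element subsets.
|B(M*)| = C(20,9) = 167960.

167960


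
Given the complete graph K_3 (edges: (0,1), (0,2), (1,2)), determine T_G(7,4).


T(K_3; x,y) = x^2 + x + y.
T(7,4) = 49 + 7 + 4 = 60.

60


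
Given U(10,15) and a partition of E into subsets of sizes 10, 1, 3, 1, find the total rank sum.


r(Ai) = min(|Ai|, 10) for each part.
Sum = min(10,10) + min(1,10) + min(3,10) + min(1,10)
    = 10 + 1 + 3 + 1
    = 15.

15


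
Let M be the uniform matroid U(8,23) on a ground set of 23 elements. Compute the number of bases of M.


Bases of U(8,23) are all 8-element subsets of the 23-element ground set.
Number of bases = C(23,8).
(23 choose 8) = 490314.

490314


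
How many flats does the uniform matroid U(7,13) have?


Flats of U(7,13): every subset of size < 7 is a flat, plus E itself.
Count = C(13,0) + C(13,1) + C(13,2) + C(13,3) + C(13,4) + C(13,5) + C(13,6) + 1
     = 1 + 13 + 78 + 286 + 715 + 1287 + 1716 + 1
     = 4097.

4097


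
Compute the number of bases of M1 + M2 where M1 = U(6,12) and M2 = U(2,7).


Bases of a direct sum M1 + M2: |B| = |B(M1)| * |B(M2)|.
|B(U(6,12))| = C(12,6) = 924.
|B(U(2,7))| = C(7,2) = 21.
Total bases = 924 * 21 = 19404.

19404


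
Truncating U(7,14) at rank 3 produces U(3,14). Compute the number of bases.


Truncating U(7,14) to rank 3 gives U(3,14).
Bases of U(3,14) are all 3-element subsets of 14 elements.
Number of bases = C(14,3) = (14 * 13 * 12) / (1 * 2 * 3) = 364.

364


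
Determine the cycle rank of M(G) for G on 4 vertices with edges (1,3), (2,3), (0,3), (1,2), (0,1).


Cycle rank (nullity) = |E| - r(M) = |E| - (|V| - c).
|E| = 5, |V| = 4, c = 1.
Nullity = 5 - (4 - 1) = 5 - 3 = 2.

2


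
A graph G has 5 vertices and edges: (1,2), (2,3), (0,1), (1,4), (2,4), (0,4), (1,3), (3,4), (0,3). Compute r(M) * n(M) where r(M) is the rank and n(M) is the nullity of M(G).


r(M) = |V| - c = 5 - 1 = 4.
nullity = |E| - r(M) = 9 - 4 = 5.
Product = 4 * 5 = 20.

20


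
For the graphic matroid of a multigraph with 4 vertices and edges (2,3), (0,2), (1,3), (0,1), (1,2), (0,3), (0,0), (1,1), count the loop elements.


In a graphic matroid, a loop is a self-loop edge (u,u) with rank 0.
Examining all 8 edges for self-loops...
Self-loops found: (0,0), (1,1)
Number of loops = 2.

2


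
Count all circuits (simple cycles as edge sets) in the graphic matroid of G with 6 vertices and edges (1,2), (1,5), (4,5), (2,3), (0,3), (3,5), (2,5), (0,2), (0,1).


A circuit in a graphic matroid = edge set of a simple cycle.
G has 6 vertices and 9 edges.
Enumerating all minimal edge subsets forming cycles...
Total circuits found: 13.

13


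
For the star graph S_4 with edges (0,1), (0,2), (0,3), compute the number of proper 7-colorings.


P(tree, k) = k * (k-1)^(3) for any tree on 4 vertices.
P(7) = 7 * 6^3 = 7 * 216 = 1512.

1512


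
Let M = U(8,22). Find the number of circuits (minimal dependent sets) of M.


In U(8,22), circuits are the (9)-element subsets.
Any set of 9 elements is dependent, and removing any one element gives
an independent set of size 8, so it is a minimal dependent set.
Number of circuits = C(22,9) = 497420.

497420


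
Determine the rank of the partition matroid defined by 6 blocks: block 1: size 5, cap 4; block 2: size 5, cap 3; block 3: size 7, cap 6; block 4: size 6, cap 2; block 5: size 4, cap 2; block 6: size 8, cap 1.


Rank of a partition matroid = sum of min(|Si|, ci) for each block.
= min(5,4) + min(5,3) + min(7,6) + min(6,2) + min(4,2) + min(8,1)
= 4 + 3 + 6 + 2 + 2 + 1
= 18.

18


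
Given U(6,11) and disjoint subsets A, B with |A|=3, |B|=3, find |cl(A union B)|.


|A union B| = 3 + 3 = 6 (disjoint).
In U(6,11), cl(S) = S if |S| < 6, else cl(S) = E.
Since 6 >= 6, cl(A union B) = E.
|cl(A union B)| = 11.

11


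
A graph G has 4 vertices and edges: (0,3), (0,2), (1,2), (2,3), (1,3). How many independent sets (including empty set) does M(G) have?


An independent set in a graphic matroid is an acyclic edge subset.
G has 4 vertices and 5 edges.
Enumerate all 2^5 = 32 subsets, checking for acyclicity.
Total independent sets = 24.

24


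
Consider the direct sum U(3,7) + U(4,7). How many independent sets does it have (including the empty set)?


For a direct sum, |I(M1+M2)| = |I(M1)| * |I(M2)|.
|I(U(3,7))| = sum C(7,k) for k=0..3 = 64.
|I(U(4,7))| = sum C(7,k) for k=0..4 = 99.
Total = 64 * 99 = 6336.

6336


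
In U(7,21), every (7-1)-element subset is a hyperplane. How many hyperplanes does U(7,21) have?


Hyperplanes of U(7,21) are flats of rank 6.
In a uniform matroid, these are exactly the (6)-element subsets.
Count = (21 choose 6) = 54264.

54264


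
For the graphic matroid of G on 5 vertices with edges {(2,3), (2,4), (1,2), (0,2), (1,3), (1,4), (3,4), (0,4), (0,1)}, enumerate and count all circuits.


A circuit in a graphic matroid = edge set of a simple cycle.
G has 5 vertices and 9 edges.
Enumerating all minimal edge subsets forming cycles...
Total circuits found: 22.

22


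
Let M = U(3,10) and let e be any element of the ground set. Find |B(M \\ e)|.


Deleting e from U(3,10) gives U(3,9) since n > r.
Bases of U(3,9) = C(9,3) = (9 * 8 * 7) / (1 * 2 * 3) = 84.

84


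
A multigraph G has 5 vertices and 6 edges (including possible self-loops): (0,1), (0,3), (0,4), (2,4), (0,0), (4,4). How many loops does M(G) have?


In a graphic matroid, a loop is a self-loop edge (u,u) with rank 0.
Examining all 6 edges for self-loops...
Self-loops found: (0,0), (4,4)
Number of loops = 2.

2


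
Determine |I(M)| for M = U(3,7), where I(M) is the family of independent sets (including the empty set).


Independent sets of U(3,7) are all subsets of size <= 3.
Count = C(7,0) + C(7,1) + C(7,2) + C(7,3)
     = 1 + 7 + 21 + 35
     = 64.

64


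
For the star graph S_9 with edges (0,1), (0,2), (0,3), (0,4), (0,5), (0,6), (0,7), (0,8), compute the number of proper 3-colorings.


P(tree, k) = k * (k-1)^(8) for any tree on 9 vertices.
P(3) = 3 * 2^8 = 3 * 256 = 768.

768


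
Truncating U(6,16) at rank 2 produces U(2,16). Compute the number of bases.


Truncating U(6,16) to rank 2 gives U(2,16).
Bases of U(2,16) are all 2-element subsets of 16 elements.
Number of bases = C(16,2) = (16 * 15) / (1 * 2) = 120.

120


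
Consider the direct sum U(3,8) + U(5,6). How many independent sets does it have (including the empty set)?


For a direct sum, |I(M1+M2)| = |I(M1)| * |I(M2)|.
|I(U(3,8))| = sum C(8,k) for k=0..3 = 93.
|I(U(5,6))| = sum C(6,k) for k=0..5 = 63.
Total = 93 * 63 = 5859.

5859


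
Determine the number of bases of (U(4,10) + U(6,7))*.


(M1+M2)* = M1* + M2*.
M1* = U(6,10), bases: C(10,6) = 210.
M2* = U(1,7), bases: C(7,1) = 7.
|B(M*)| = 210 * 7 = 1470.

1470


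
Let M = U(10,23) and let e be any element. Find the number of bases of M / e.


Contracting e from U(10,23) gives U(9,22).
Bases of U(9,22) = (22 choose 9) = 497420.

497420


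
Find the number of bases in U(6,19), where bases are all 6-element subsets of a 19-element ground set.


Bases of U(6,19) are all 6-element subsets of the 19-element ground set.
Number of bases = C(19,6).
C(19,6) = 19! / (6! * 13!) = 27132.

27132


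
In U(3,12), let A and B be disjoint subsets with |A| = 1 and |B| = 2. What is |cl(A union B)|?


|A union B| = 1 + 2 = 3 (disjoint).
In U(3,12), cl(S) = S if |S| < 3, else cl(S) = E.
Since 3 >= 3, cl(A union B) = E.
|cl(A union B)| = 12.

12


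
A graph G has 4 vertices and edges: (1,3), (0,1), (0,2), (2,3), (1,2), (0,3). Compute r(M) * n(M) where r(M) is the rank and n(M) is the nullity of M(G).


r(M) = |V| - c = 4 - 1 = 3.
nullity = |E| - r(M) = 6 - 3 = 3.
Product = 3 * 3 = 9.

9


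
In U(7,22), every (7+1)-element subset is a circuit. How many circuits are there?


In U(7,22), circuits are the (8)-element subsets.
Any set of 8 elements is dependent, and removing any one element gives
an independent set of size 7, so it is a minimal dependent set.
Number of circuits = C(22,8) = 319770.

319770


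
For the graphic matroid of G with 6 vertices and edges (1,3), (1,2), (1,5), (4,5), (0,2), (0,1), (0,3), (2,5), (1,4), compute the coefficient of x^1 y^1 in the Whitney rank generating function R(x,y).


R(x,y) = sum over A in 2^E of x^(r(E)-r(A)) * y^(|A|-r(A)).
G has 6 vertices, 9 edges. r(E) = 5.
Enumerate all 2^9 = 512 subsets.
Count subsets with r(E)-r(A)=1 and |A|-r(A)=1: 68.

68


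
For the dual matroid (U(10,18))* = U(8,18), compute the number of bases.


The dual of U(r,n) is U(n-r, n) = U(8,18).
Bases of U(8,18) are all (8)-element subsets.
|B(M*)| = C(18,8) = 43758.

43758


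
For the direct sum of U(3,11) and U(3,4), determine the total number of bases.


Bases of a direct sum M1 + M2: |B| = |B(M1)| * |B(M2)|.
|B(U(3,11))| = C(11,3) = 165.
|B(U(3,4))| = C(4,3) = 4.
Total bases = 165 * 4 = 660.

660


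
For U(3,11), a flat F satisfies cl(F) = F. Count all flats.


Flats of U(3,11): every subset of size < 3 is a flat, plus E itself.
Count = (11 choose 0) + (11 choose 1) + (11 choose 2) + 1
     = 1 + 11 + 55 + 1
     = 68.

68


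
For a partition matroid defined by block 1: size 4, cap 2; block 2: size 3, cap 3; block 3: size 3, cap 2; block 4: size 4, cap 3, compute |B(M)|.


A basis picks exactly ci elements from block i.
Number of bases = product of C(|Si|, ci).
= C(4,2) * C(3,3) * C(3,2) * C(4,3)
= 6 * 1 * 3 * 4
= 72.

72


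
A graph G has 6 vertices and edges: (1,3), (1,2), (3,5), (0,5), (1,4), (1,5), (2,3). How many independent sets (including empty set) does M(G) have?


An independent set in a graphic matroid is an acyclic edge subset.
G has 6 vertices and 7 edges.
Enumerate all 2^7 = 128 subsets, checking for acyclicity.
Total independent sets = 96.

96


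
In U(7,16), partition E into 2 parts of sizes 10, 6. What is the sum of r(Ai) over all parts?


r(Ai) = min(|Ai|, 7) for each part.
Sum = min(10,7) + min(6,7)
    = 7 + 6
    = 13.

13


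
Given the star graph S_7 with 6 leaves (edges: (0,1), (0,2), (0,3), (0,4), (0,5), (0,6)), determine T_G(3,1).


A star on 7 vertices is a tree with 6 edges.
T(x,y) = x^(6) for any tree.
T(3,1) = 3^6 = 729.

729


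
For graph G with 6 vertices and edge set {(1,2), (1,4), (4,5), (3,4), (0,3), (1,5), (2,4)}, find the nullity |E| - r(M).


Cycle rank (nullity) = |E| - r(M) = |E| - (|V| - c).
|E| = 7, |V| = 6, c = 1.
Nullity = 7 - (6 - 1) = 7 - 5 = 2.

2


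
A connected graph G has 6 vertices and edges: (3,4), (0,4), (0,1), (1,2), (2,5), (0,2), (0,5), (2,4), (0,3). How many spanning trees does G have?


By Kirchhoff's matrix tree theorem, the number of spanning trees equals
the determinant of any cofactor of the Laplacian matrix L.
G has 6 vertices and 9 edges.
Computing the (5 x 5) cofactor determinant gives 52.

52


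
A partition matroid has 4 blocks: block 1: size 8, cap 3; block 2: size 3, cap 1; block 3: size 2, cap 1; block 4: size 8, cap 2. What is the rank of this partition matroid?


Rank of a partition matroid = sum of min(|Si|, ci) for each block.
= min(8,3) + min(3,1) + min(2,1) + min(8,2)
= 3 + 1 + 1 + 2
= 7.

7


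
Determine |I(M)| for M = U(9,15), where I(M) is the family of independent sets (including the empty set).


Independent sets of U(9,15) are all subsets of size <= 9.
Count = (15 choose 0) + (15 choose 1) + (15 choose 2) + (15 choose 3) + (15 choose 4) + (15 choose 5) + (15 choose 6) + (15 choose 7) + (15 choose 8) + (15 choose 9)
     = 1 + 15 + 105 + 455 + 1365 + 3003 + 5005 + 6435 + 6435 + 5005
     = 27824.

27824


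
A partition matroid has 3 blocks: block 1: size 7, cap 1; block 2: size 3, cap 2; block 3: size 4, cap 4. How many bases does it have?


A basis picks exactly ci elements from block i.
Number of bases = product of C(|Si|, ci).
= C(7,1) * C(3,2) * C(4,4)
= 7 * 3 * 1
= 21.

21


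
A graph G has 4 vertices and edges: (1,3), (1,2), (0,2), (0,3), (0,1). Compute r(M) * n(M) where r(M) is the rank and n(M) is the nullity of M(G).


r(M) = |V| - c = 4 - 1 = 3.
nullity = |E| - r(M) = 5 - 3 = 2.
Product = 3 * 2 = 6.

6


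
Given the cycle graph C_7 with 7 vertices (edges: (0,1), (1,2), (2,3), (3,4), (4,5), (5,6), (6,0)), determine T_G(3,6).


T(C_7; x,y) = x + x^2 + ... + x^(6) + y.
T(3,6) = 3^1 + 3^2 + 3^3 + 3^4 + 3^5 + 3^6 + 6
= 3 + 9 + 27 + 81 + 243 + 729 + 6
= 1098.

1098


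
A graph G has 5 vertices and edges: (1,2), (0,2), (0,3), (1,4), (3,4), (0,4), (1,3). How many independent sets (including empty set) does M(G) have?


An independent set in a graphic matroid is an acyclic edge subset.
G has 5 vertices and 7 edges.
Enumerate all 2^7 = 128 subsets, checking for acyclicity.
Total independent sets = 86.

86


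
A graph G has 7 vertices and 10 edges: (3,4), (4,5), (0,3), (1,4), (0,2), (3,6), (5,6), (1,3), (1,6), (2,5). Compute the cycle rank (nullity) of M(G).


Cycle rank (nullity) = |E| - r(M) = |E| - (|V| - c).
|E| = 10, |V| = 7, c = 1.
Nullity = 10 - (7 - 1) = 10 - 6 = 4.

4


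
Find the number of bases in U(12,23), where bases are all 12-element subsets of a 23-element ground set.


Bases of U(12,23) are all 12-element subsets of the 23-element ground set.
Number of bases = C(23,12).
C(23,12) = 1352078.

1352078


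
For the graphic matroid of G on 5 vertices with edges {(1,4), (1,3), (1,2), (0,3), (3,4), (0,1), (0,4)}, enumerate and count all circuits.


A circuit in a graphic matroid = edge set of a simple cycle.
G has 5 vertices and 7 edges.
Enumerating all minimal edge subsets forming cycles...
Total circuits found: 7.

7


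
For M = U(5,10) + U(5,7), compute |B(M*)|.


(M1+M2)* = M1* + M2*.
M1* = U(5,10), bases: C(10,5) = 252.
M2* = U(2,7), bases: C(7,2) = 21.
|B(M*)| = 252 * 21 = 5292.

5292


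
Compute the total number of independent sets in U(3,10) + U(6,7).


For a direct sum, |I(M1+M2)| = |I(M1)| * |I(M2)|.
|I(U(3,10))| = sum C(10,k) for k=0..3 = 176.
|I(U(6,7))| = sum C(7,k) for k=0..6 = 127.
Total = 176 * 127 = 22352.

22352


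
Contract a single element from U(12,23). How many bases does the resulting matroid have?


Contracting e from U(12,23) gives U(11,22).
Bases of U(11,22) = (22 choose 11) = 705432.

705432


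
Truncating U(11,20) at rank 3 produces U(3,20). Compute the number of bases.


Truncating U(11,20) to rank 3 gives U(3,20).
Bases of U(3,20) are all 3-element subsets of 20 elements.
Number of bases = C(20,3) = (20 * 19 * 18) / (1 * 2 * 3) = 1140.

1140


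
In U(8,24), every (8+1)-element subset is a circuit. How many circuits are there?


In U(8,24), circuits are the (9)-element subsets.
Any set of 9 elements is dependent, and removing any one element gives
an independent set of size 8, so it is a minimal dependent set.
Number of circuits = C(24,9) = 24! / (9! * 15!) = 1307504.

1307504


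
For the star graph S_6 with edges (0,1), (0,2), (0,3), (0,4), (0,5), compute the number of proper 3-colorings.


P(tree, k) = k * (k-1)^(5) for any tree on 6 vertices.
P(3) = 3 * 2^5 = 3 * 32 = 96.

96


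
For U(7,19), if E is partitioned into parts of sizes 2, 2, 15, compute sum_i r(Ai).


r(Ai) = min(|Ai|, 7) for each part.
Sum = min(2,7) + min(2,7) + min(15,7)
    = 2 + 2 + 7
    = 11.

11


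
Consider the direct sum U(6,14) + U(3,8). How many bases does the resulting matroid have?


Bases of a direct sum M1 + M2: |B| = |B(M1)| * |B(M2)|.
|B(U(6,14))| = C(14,6) = 3003.
|B(U(3,8))| = C(8,3) = 56.
Total bases = 3003 * 56 = 168168.

168168


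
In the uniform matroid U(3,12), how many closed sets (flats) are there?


Flats of U(3,12): every subset of size < 3 is a flat, plus E itself.
Count = C(12,0) + C(12,1) + C(12,2) + 1
     = 1 + 12 + 66 + 1
     = 80.

80


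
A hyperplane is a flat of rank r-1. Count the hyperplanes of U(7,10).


Hyperplanes of U(7,10) are flats of rank 6.
In a uniform matroid, these are exactly the (6)-element subsets.
Count = C(10,6) = 210.

210


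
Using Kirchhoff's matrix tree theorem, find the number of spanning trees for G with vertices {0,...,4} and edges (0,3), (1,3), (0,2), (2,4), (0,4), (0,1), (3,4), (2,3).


By Kirchhoff's matrix tree theorem, the number of spanning trees equals
the determinant of any cofactor of the Laplacian matrix L.
G has 5 vertices and 8 edges.
Computing the (4 x 4) cofactor determinant gives 40.

40


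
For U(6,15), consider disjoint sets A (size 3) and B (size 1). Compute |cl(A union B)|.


|A union B| = 3 + 1 = 4 (disjoint).
In U(6,15), cl(S) = S if |S| < 6, else cl(S) = E.
Since 4 < 6, cl(A union B) = A union B.
|cl(A union B)| = 4.

4


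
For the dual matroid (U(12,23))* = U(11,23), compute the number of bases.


The dual of U(r,n) is U(n-r, n) = U(11,23).
Bases of U(11,23) are all (11)-element subsets.
|B(M*)| = (23 choose 11) = 1352078.

1352078
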